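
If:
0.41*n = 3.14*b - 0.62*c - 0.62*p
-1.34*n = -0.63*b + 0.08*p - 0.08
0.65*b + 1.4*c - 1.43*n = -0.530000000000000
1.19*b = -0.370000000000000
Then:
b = -0.31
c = -0.24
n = -0.01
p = -1.33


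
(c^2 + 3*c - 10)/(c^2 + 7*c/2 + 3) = 2*(c^2 + 3*c - 10)/(2*c^2 + 7*c + 6)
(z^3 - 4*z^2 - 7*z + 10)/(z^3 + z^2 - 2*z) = (z - 5)/z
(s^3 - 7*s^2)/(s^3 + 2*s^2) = (s - 7)/(s + 2)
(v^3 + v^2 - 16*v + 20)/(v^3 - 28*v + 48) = (v^2 + 3*v - 10)/(v^2 + 2*v - 24)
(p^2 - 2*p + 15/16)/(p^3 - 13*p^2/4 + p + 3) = (16*p^2 - 32*p + 15)/(4*(4*p^3 - 13*p^2 + 4*p + 12))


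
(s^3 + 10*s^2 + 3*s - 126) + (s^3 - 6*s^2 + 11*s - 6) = 2*s^3 + 4*s^2 + 14*s - 132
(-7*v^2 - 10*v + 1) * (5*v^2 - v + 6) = -35*v^4 - 43*v^3 - 27*v^2 - 61*v + 6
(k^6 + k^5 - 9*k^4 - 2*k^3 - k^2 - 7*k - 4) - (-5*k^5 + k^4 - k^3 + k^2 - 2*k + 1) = k^6 + 6*k^5 - 10*k^4 - k^3 - 2*k^2 - 5*k - 5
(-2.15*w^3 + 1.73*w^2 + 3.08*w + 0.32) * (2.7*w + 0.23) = -5.805*w^4 + 4.1765*w^3 + 8.7139*w^2 + 1.5724*w + 0.0736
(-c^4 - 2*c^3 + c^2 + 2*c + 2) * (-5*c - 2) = 5*c^5 + 12*c^4 - c^3 - 12*c^2 - 14*c - 4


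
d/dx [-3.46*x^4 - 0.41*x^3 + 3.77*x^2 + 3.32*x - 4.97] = -13.84*x^3 - 1.23*x^2 + 7.54*x + 3.32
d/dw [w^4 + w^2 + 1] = 4*w^3 + 2*w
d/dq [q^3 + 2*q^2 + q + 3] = 3*q^2 + 4*q + 1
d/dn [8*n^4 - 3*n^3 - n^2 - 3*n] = 32*n^3 - 9*n^2 - 2*n - 3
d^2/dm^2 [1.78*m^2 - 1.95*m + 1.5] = 3.56000000000000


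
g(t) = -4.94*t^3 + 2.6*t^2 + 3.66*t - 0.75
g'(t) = -14.82*t^2 + 5.2*t + 3.66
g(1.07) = 0.09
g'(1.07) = -7.74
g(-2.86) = 125.61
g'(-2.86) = -132.43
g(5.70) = -810.27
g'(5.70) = -448.20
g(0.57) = 1.27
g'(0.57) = 1.81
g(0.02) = -0.68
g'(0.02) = 3.76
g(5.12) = -576.89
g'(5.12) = -358.21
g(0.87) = 1.15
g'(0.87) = -3.03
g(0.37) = 0.71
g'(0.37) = 3.56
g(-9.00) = 3778.17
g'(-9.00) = -1243.56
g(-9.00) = 3778.17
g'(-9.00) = -1243.56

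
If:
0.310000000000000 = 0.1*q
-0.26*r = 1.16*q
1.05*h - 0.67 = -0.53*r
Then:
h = 7.62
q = 3.10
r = -13.83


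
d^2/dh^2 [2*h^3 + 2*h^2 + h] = 12*h + 4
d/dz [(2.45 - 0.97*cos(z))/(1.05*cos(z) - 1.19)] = 1.4182*sin(z)/(1.05*cos(z) - 1.19)^2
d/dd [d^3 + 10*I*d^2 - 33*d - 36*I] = 3*d^2 + 20*I*d - 33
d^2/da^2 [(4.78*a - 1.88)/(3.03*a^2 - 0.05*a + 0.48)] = ((11.8708 - 86.9004*a)*(3.03*a^2 - 0.05*a + 0.48) + (4.78*a - 1.88)*(6.06*a - 0.05)*(12.12*a - 0.1))/(3.03*a^2 - 0.05*a + 0.48)^3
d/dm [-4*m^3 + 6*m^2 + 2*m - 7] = -12*m^2 + 12*m + 2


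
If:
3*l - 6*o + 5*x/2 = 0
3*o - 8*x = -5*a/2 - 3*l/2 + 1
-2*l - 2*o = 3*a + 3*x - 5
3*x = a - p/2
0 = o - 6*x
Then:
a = -1157/157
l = 1273/157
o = 684/157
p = -2998/157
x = 114/157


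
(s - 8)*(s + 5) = s^2 - 3*s - 40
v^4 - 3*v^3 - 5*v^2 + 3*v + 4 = (v - 4)*(v - 1)*(v + 1)^2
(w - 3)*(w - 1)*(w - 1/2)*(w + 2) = w^4 - 5*w^3/2 - 4*w^2 + 17*w/2 - 3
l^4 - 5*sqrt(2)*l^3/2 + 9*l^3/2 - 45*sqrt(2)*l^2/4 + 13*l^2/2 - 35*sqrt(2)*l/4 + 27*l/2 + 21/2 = (l + 1)*(l + 7/2)*(l - 3*sqrt(2)/2)*(l - sqrt(2))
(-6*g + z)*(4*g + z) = -24*g^2 - 2*g*z + z^2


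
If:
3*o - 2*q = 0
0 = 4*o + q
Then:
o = 0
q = 0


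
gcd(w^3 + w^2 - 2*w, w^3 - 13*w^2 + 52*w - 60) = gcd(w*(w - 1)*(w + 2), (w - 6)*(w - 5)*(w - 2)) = 1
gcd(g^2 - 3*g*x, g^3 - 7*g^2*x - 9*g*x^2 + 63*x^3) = -g + 3*x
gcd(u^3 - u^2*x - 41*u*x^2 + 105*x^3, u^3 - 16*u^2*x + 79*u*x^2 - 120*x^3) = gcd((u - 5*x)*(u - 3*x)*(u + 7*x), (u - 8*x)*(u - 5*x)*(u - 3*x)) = u^2 - 8*u*x + 15*x^2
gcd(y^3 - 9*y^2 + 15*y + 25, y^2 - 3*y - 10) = y - 5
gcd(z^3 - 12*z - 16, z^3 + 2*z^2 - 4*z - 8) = z^2 + 4*z + 4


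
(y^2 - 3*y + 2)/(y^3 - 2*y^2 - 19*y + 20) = (y - 2)/(y^2 - y - 20)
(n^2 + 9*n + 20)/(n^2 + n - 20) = (n + 4)/(n - 4)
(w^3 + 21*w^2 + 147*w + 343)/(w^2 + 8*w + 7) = (w^2 + 14*w + 49)/(w + 1)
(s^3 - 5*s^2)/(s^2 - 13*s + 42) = s^2*(s - 5)/(s^2 - 13*s + 42)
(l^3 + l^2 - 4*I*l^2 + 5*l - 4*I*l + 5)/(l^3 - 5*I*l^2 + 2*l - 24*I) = (l^3 + l^2*(1 - 4*I) + l*(5 - 4*I) + 5)/(l^3 - 5*I*l^2 + 2*l - 24*I)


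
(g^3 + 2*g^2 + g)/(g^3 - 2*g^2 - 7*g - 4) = g/(g - 4)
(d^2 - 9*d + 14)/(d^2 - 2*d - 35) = (d - 2)/(d + 5)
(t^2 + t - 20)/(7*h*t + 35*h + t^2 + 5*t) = (t - 4)/(7*h + t)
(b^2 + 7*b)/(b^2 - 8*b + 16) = b*(b + 7)/(b^2 - 8*b + 16)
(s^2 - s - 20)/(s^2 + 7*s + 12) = (s - 5)/(s + 3)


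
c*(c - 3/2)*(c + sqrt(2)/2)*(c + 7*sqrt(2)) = c^4 - 3*c^3/2 + 15*sqrt(2)*c^3/2 - 45*sqrt(2)*c^2/4 + 7*c^2 - 21*c/2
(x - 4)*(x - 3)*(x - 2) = x^3 - 9*x^2 + 26*x - 24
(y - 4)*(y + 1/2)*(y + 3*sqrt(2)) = y^3 - 7*y^2/2 + 3*sqrt(2)*y^2 - 21*sqrt(2)*y/2 - 2*y - 6*sqrt(2)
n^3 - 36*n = n*(n - 6)*(n + 6)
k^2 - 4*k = k*(k - 4)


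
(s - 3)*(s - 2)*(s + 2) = s^3 - 3*s^2 - 4*s + 12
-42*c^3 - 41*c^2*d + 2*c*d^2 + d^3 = (-6*c + d)*(c + d)*(7*c + d)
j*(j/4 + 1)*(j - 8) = j^3/4 - j^2 - 8*j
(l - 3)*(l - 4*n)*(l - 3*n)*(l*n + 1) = l^4*n - 7*l^3*n^2 - 3*l^3*n + l^3 + 12*l^2*n^3 + 21*l^2*n^2 - 7*l^2*n - 3*l^2 - 36*l*n^3 + 12*l*n^2 + 21*l*n - 36*n^2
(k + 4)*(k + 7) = k^2 + 11*k + 28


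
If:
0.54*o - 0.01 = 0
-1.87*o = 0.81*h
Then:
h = -0.04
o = 0.02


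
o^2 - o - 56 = (o - 8)*(o + 7)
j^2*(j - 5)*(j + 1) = j^4 - 4*j^3 - 5*j^2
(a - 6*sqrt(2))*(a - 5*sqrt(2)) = a^2 - 11*sqrt(2)*a + 60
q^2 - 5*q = q*(q - 5)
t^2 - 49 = (t - 7)*(t + 7)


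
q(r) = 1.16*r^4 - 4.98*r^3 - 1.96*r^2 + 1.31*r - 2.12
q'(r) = 4.64*r^3 - 14.94*r^2 - 3.92*r + 1.31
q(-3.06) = 219.91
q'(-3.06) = -259.54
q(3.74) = -58.20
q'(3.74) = 20.41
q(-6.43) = 3215.25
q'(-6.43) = -1824.71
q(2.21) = -34.88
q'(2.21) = -30.24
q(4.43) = -20.98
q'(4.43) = 94.14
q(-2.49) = 103.94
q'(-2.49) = -153.19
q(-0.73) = -1.85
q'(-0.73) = -5.59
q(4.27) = -34.35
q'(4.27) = 73.42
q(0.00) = -2.12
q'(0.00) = 1.31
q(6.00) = 362.86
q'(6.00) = 442.19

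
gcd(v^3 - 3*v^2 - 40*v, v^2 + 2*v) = v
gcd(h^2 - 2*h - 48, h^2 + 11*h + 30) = h + 6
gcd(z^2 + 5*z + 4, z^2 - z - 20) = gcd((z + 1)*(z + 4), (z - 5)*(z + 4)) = z + 4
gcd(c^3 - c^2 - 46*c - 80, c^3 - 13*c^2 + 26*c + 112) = c^2 - 6*c - 16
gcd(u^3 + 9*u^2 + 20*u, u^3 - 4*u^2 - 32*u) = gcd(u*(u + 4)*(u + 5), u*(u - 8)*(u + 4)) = u^2 + 4*u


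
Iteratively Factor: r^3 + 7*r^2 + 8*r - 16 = (r + 4)*(r^2 + 3*r - 4) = (r + 4)^2*(r - 1)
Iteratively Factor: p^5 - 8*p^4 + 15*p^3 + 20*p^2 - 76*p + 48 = (p - 3)*(p^4 - 5*p^3 + 20*p - 16) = (p - 3)*(p - 2)*(p^3 - 3*p^2 - 6*p + 8) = (p - 4)*(p - 3)*(p - 2)*(p^2 + p - 2) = (p - 4)*(p - 3)*(p - 2)*(p - 1)*(p + 2)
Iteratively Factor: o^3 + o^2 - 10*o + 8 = (o - 1)*(o^2 + 2*o - 8) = (o - 1)*(o + 4)*(o - 2)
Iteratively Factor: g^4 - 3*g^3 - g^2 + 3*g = (g)*(g^3 - 3*g^2 - g + 3) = g*(g - 3)*(g^2 - 1) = g*(g - 3)*(g + 1)*(g - 1)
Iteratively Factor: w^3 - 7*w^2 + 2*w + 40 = (w + 2)*(w^2 - 9*w + 20) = (w - 5)*(w + 2)*(w - 4)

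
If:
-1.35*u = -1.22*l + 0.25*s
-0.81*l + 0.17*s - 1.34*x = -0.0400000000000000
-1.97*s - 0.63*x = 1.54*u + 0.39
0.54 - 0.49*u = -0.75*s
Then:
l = 0.37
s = -0.45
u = 0.42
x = -0.25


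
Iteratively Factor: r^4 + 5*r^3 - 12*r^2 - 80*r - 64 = (r + 4)*(r^3 + r^2 - 16*r - 16) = (r - 4)*(r + 4)*(r^2 + 5*r + 4) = (r - 4)*(r + 4)^2*(r + 1)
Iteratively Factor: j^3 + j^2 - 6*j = (j)*(j^2 + j - 6) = j*(j + 3)*(j - 2)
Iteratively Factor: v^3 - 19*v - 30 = (v + 2)*(v^2 - 2*v - 15) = (v + 2)*(v + 3)*(v - 5)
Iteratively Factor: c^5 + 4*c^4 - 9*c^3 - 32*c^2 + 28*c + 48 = (c - 2)*(c^4 + 6*c^3 + 3*c^2 - 26*c - 24) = (c - 2)*(c + 4)*(c^3 + 2*c^2 - 5*c - 6) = (c - 2)*(c + 1)*(c + 4)*(c^2 + c - 6) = (c - 2)*(c + 1)*(c + 3)*(c + 4)*(c - 2)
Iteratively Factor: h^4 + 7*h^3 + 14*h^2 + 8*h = (h + 4)*(h^3 + 3*h^2 + 2*h) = (h + 2)*(h + 4)*(h^2 + h) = h*(h + 2)*(h + 4)*(h + 1)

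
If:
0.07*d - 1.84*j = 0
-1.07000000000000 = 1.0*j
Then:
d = -28.13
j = -1.07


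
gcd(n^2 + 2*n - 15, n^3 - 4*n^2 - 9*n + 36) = n - 3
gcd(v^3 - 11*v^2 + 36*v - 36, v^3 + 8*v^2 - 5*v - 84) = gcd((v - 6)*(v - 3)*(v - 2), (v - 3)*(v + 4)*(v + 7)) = v - 3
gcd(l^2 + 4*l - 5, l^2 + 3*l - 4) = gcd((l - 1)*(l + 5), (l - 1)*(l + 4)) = l - 1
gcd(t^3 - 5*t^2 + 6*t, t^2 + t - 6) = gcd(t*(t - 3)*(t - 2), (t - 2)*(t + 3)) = t - 2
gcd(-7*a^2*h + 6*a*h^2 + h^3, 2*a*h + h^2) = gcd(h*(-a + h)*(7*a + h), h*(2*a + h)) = h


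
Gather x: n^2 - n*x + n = n^2 - n*x + n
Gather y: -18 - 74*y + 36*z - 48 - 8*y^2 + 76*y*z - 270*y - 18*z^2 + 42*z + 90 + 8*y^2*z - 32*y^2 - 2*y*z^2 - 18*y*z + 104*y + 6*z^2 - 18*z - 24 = y^2*(8*z - 40) + y*(-2*z^2 + 58*z - 240) - 12*z^2 + 60*z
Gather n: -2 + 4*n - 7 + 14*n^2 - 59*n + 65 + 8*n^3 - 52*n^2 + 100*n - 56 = 8*n^3 - 38*n^2 + 45*n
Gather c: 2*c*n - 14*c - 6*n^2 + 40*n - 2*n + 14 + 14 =c*(2*n - 14) - 6*n^2 + 38*n + 28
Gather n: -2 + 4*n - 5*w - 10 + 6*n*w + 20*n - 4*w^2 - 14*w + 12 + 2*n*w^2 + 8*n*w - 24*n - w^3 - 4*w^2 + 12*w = n*(2*w^2 + 14*w) - w^3 - 8*w^2 - 7*w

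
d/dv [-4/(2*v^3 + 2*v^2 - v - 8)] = 4*(6*v^2 + 4*v - 1)/(2*v^3 + 2*v^2 - v - 8)^2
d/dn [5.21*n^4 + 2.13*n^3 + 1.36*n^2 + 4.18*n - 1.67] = 20.84*n^3 + 6.39*n^2 + 2.72*n + 4.18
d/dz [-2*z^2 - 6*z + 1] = -4*z - 6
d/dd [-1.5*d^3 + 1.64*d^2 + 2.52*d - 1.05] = -4.5*d^2 + 3.28*d + 2.52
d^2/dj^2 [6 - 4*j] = 0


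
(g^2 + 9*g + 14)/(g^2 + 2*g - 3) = (g^2 + 9*g + 14)/(g^2 + 2*g - 3)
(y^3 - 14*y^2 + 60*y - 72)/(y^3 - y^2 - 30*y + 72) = (y^3 - 14*y^2 + 60*y - 72)/(y^3 - y^2 - 30*y + 72)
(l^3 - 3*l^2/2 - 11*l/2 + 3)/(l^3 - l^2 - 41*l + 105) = (l^2 + 3*l/2 - 1)/(l^2 + 2*l - 35)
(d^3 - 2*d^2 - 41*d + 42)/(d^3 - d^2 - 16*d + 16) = (d^2 - d - 42)/(d^2 - 16)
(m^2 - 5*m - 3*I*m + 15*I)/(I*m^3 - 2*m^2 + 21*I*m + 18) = I*(5 - m)/(m^2 + 5*I*m + 6)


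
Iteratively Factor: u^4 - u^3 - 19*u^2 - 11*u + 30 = (u - 5)*(u^3 + 4*u^2 + u - 6) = (u - 5)*(u + 3)*(u^2 + u - 2) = (u - 5)*(u - 1)*(u + 3)*(u + 2)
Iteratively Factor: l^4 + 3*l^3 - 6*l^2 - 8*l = (l + 4)*(l^3 - l^2 - 2*l) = l*(l + 4)*(l^2 - l - 2) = l*(l - 2)*(l + 4)*(l + 1)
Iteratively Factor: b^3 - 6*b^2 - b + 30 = (b - 5)*(b^2 - b - 6) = (b - 5)*(b + 2)*(b - 3)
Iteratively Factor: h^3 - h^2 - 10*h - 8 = (h + 2)*(h^2 - 3*h - 4) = (h + 1)*(h + 2)*(h - 4)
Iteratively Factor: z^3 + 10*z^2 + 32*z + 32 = (z + 2)*(z^2 + 8*z + 16) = (z + 2)*(z + 4)*(z + 4)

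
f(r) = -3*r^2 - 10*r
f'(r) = -6*r - 10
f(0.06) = -0.61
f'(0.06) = -10.36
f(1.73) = -26.28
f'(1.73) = -20.38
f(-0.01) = 0.10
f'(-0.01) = -9.94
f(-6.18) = -52.78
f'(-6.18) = 27.08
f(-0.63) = 5.11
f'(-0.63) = -6.22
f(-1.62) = 8.33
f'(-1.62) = -0.28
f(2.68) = -48.35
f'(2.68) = -26.08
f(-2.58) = 5.83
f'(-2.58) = 5.48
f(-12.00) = -312.00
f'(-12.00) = 62.00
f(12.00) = -552.00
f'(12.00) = -82.00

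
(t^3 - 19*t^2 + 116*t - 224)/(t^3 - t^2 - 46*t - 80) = (t^2 - 11*t + 28)/(t^2 + 7*t + 10)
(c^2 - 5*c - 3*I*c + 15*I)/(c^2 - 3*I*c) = (c - 5)/c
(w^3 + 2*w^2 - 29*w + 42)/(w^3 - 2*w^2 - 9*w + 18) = (w + 7)/(w + 3)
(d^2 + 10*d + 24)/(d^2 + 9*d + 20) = (d + 6)/(d + 5)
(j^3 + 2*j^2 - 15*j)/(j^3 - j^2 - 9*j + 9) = j*(j + 5)/(j^2 + 2*j - 3)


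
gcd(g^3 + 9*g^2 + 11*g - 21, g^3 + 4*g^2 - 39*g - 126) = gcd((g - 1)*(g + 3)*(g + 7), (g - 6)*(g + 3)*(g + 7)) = g^2 + 10*g + 21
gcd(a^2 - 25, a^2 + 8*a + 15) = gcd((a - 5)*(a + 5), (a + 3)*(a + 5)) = a + 5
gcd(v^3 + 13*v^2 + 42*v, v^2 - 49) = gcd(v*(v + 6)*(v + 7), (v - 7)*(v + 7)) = v + 7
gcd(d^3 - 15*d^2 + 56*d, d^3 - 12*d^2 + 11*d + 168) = d^2 - 15*d + 56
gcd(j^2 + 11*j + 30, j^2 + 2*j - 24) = j + 6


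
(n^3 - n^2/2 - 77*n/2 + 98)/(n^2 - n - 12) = (2*n^2 + 7*n - 49)/(2*(n + 3))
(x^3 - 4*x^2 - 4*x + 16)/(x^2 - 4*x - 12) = (x^2 - 6*x + 8)/(x - 6)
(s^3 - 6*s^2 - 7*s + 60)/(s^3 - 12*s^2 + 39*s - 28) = (s^2 - 2*s - 15)/(s^2 - 8*s + 7)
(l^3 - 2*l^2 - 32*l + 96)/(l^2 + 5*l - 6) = (l^2 - 8*l + 16)/(l - 1)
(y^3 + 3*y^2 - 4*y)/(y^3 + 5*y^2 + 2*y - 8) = y/(y + 2)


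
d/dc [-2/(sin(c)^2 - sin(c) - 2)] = 2*(2*sin(c) - 1)*cos(c)/(sin(c) + cos(c)^2 + 1)^2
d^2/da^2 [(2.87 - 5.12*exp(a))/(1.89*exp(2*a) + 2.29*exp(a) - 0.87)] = (-18.289152*exp(4*a) + 63.16758*exp(3*a) - 13.247955*exp(2*a) + 23.726555*exp(a) + 1.842573)*exp(a)/(6.751269*exp(6*a) + 24.540327*exp(5*a) + 20.410866*exp(4*a) - 10.583693*exp(3*a) - 9.395478*exp(2*a) + 5.199903*exp(a) - 0.658503)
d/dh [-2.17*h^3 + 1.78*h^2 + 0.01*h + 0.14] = -6.51*h^2 + 3.56*h + 0.01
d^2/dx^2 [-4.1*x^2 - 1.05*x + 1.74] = -8.20000000000000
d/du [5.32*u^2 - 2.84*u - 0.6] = 10.64*u - 2.84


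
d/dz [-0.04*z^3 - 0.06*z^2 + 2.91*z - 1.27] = -0.12*z^2 - 0.12*z + 2.91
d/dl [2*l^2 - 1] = 4*l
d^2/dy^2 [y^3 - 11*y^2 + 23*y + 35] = 6*y - 22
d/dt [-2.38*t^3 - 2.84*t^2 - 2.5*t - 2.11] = -7.14*t^2 - 5.68*t - 2.5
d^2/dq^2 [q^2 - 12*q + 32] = 2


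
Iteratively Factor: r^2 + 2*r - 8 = (r - 2)*(r + 4)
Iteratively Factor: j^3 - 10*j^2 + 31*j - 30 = (j - 5)*(j^2 - 5*j + 6) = (j - 5)*(j - 3)*(j - 2)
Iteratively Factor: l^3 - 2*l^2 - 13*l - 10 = (l + 2)*(l^2 - 4*l - 5) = (l - 5)*(l + 2)*(l + 1)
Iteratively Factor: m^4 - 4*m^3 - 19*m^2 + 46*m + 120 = (m + 3)*(m^3 - 7*m^2 + 2*m + 40) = (m + 2)*(m + 3)*(m^2 - 9*m + 20) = (m - 4)*(m + 2)*(m + 3)*(m - 5)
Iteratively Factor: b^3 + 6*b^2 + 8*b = (b + 2)*(b^2 + 4*b) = (b + 2)*(b + 4)*(b)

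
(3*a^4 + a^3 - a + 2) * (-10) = -30*a^4 - 10*a^3 + 10*a - 20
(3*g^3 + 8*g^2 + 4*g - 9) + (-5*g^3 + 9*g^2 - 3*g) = -2*g^3 + 17*g^2 + g - 9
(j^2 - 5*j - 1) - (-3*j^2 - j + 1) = 4*j^2 - 4*j - 2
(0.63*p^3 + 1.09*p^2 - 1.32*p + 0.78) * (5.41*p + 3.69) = 3.4083*p^4 + 8.2216*p^3 - 3.1191*p^2 - 0.651*p + 2.8782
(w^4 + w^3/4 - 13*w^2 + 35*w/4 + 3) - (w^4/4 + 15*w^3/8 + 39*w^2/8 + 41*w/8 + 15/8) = 3*w^4/4 - 13*w^3/8 - 143*w^2/8 + 29*w/8 + 9/8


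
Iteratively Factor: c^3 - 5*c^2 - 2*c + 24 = (c - 3)*(c^2 - 2*c - 8) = (c - 4)*(c - 3)*(c + 2)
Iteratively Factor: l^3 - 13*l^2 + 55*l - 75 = (l - 3)*(l^2 - 10*l + 25) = (l - 5)*(l - 3)*(l - 5)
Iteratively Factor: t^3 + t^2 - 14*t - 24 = (t - 4)*(t^2 + 5*t + 6) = (t - 4)*(t + 3)*(t + 2)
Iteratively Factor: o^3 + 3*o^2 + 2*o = (o + 2)*(o^2 + o) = o*(o + 2)*(o + 1)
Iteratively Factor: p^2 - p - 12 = (p + 3)*(p - 4)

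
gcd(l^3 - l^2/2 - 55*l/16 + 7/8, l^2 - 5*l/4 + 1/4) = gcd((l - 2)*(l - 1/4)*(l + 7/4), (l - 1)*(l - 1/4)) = l - 1/4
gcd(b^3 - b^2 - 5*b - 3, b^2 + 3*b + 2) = b + 1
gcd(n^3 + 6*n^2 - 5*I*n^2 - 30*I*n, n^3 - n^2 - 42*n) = n^2 + 6*n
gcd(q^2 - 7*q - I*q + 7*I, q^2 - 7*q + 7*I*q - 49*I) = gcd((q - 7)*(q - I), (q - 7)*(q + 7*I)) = q - 7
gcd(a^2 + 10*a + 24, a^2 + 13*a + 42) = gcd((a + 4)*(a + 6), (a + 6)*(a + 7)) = a + 6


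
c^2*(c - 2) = c^3 - 2*c^2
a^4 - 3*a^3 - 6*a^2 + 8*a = a*(a - 4)*(a - 1)*(a + 2)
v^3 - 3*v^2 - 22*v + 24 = (v - 6)*(v - 1)*(v + 4)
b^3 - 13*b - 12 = (b - 4)*(b + 1)*(b + 3)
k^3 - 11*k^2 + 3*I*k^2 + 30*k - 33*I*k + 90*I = (k - 6)*(k - 5)*(k + 3*I)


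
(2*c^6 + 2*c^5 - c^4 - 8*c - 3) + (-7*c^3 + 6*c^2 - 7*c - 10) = 2*c^6 + 2*c^5 - c^4 - 7*c^3 + 6*c^2 - 15*c - 13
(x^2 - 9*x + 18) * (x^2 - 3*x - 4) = x^4 - 12*x^3 + 41*x^2 - 18*x - 72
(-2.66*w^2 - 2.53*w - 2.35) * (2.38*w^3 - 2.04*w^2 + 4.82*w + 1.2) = -6.3308*w^5 - 0.594999999999999*w^4 - 13.253*w^3 - 10.5926*w^2 - 14.363*w - 2.82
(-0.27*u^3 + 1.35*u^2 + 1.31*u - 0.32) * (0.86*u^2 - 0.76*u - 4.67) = -0.2322*u^5 + 1.3662*u^4 + 1.3615*u^3 - 7.5753*u^2 - 5.8745*u + 1.4944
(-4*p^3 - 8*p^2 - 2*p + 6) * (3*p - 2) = -12*p^4 - 16*p^3 + 10*p^2 + 22*p - 12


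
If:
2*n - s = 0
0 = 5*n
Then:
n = 0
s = 0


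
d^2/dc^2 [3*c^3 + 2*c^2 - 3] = 18*c + 4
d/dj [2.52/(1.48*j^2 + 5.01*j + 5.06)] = (-7.4592*j - 12.6252)/(1.48*j^2 + 5.01*j + 5.06)^2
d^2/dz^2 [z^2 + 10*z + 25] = 2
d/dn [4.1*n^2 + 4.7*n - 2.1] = 8.2*n + 4.7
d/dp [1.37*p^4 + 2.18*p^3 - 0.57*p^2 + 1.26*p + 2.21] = 5.48*p^3 + 6.54*p^2 - 1.14*p + 1.26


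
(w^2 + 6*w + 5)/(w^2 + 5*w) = (w + 1)/w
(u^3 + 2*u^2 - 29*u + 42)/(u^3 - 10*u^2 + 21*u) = (u^2 + 5*u - 14)/(u*(u - 7))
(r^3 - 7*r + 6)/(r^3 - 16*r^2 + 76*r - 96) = (r^2 + 2*r - 3)/(r^2 - 14*r + 48)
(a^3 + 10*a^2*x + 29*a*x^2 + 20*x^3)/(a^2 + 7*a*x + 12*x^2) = (a^2 + 6*a*x + 5*x^2)/(a + 3*x)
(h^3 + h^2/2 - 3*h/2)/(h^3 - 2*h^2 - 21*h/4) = 2*(h - 1)/(2*h - 7)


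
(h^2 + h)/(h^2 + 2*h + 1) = h/(h + 1)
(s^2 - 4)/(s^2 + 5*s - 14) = (s + 2)/(s + 7)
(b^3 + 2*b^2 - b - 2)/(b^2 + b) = b + 1 - 2/b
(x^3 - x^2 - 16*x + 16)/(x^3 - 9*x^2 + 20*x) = (x^2 + 3*x - 4)/(x*(x - 5))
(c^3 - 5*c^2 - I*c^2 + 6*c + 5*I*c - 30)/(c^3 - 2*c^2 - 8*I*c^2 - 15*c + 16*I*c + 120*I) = (c^2 - I*c + 6)/(c^2 + c*(3 - 8*I) - 24*I)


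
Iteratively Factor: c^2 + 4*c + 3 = (c + 3)*(c + 1)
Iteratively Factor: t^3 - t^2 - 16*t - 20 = (t + 2)*(t^2 - 3*t - 10) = (t - 5)*(t + 2)*(t + 2)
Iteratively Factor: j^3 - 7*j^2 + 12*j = (j)*(j^2 - 7*j + 12) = j*(j - 4)*(j - 3)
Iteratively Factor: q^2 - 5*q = (q - 5)*(q)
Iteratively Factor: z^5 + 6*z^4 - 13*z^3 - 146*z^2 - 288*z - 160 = (z + 4)*(z^4 + 2*z^3 - 21*z^2 - 62*z - 40) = (z + 1)*(z + 4)*(z^3 + z^2 - 22*z - 40) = (z + 1)*(z + 2)*(z + 4)*(z^2 - z - 20) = (z - 5)*(z + 1)*(z + 2)*(z + 4)*(z + 4)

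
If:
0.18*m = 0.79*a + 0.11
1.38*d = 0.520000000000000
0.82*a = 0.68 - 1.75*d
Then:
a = 0.03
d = 0.38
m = 0.72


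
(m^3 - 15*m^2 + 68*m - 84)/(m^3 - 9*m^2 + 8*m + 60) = (m^2 - 9*m + 14)/(m^2 - 3*m - 10)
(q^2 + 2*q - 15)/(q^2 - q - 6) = (q + 5)/(q + 2)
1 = 1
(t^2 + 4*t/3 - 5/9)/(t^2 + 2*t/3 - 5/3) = (t - 1/3)/(t - 1)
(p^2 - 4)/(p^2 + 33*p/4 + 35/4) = 4*(p^2 - 4)/(4*p^2 + 33*p + 35)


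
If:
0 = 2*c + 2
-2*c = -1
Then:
No Solution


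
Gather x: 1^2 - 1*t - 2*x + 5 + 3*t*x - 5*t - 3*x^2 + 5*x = -6*t - 3*x^2 + x*(3*t + 3) + 6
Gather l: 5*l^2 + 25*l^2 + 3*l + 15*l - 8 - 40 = 30*l^2 + 18*l - 48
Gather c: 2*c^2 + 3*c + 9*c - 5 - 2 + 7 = 2*c^2 + 12*c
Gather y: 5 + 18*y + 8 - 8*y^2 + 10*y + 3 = -8*y^2 + 28*y + 16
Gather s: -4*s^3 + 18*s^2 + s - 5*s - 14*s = -4*s^3 + 18*s^2 - 18*s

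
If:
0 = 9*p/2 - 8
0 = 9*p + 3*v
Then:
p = 16/9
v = -16/3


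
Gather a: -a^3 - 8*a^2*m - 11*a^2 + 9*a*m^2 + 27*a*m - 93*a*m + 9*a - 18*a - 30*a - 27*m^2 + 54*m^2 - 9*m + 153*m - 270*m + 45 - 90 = -a^3 + a^2*(-8*m - 11) + a*(9*m^2 - 66*m - 39) + 27*m^2 - 126*m - 45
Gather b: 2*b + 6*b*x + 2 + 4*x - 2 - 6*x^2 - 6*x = b*(6*x + 2) - 6*x^2 - 2*x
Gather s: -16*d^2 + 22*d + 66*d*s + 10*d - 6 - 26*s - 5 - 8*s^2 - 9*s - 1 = -16*d^2 + 32*d - 8*s^2 + s*(66*d - 35) - 12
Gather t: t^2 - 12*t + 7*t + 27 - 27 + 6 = t^2 - 5*t + 6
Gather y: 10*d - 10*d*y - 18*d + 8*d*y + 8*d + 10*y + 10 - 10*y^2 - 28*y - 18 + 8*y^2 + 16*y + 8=-2*y^2 + y*(-2*d - 2)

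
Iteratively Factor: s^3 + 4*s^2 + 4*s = (s + 2)*(s^2 + 2*s) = s*(s + 2)*(s + 2)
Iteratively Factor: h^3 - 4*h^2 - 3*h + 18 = (h + 2)*(h^2 - 6*h + 9) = (h - 3)*(h + 2)*(h - 3)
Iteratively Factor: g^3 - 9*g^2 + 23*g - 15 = (g - 1)*(g^2 - 8*g + 15) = (g - 3)*(g - 1)*(g - 5)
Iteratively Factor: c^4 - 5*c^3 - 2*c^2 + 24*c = (c)*(c^3 - 5*c^2 - 2*c + 24) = c*(c - 4)*(c^2 - c - 6) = c*(c - 4)*(c + 2)*(c - 3)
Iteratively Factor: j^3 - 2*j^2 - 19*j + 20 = (j + 4)*(j^2 - 6*j + 5) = (j - 1)*(j + 4)*(j - 5)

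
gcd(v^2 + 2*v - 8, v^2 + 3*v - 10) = v - 2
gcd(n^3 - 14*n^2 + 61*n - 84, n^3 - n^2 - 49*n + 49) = n - 7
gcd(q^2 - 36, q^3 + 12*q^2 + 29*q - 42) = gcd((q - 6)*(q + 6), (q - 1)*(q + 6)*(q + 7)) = q + 6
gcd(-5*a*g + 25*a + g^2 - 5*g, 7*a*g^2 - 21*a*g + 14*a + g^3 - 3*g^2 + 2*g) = 1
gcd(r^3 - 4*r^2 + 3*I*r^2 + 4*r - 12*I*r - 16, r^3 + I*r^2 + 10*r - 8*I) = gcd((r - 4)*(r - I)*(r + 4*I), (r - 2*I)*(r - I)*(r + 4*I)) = r^2 + 3*I*r + 4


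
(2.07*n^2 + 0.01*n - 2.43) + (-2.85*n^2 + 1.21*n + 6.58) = -0.78*n^2 + 1.22*n + 4.15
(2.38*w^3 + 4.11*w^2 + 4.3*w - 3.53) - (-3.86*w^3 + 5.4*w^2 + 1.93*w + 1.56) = 6.24*w^3 - 1.29*w^2 + 2.37*w - 5.09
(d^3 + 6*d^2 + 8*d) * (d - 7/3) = d^4 + 11*d^3/3 - 6*d^2 - 56*d/3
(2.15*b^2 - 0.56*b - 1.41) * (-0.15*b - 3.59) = -0.3225*b^3 - 7.6345*b^2 + 2.2219*b + 5.0619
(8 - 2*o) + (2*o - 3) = 5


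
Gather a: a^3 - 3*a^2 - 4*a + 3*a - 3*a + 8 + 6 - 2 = a^3 - 3*a^2 - 4*a + 12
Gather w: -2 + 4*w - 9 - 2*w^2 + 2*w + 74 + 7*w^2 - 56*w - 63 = 5*w^2 - 50*w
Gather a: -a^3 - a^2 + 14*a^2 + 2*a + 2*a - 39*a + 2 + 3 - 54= -a^3 + 13*a^2 - 35*a - 49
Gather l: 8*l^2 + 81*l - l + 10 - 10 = 8*l^2 + 80*l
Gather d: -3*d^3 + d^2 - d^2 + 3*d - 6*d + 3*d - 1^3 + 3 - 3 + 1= -3*d^3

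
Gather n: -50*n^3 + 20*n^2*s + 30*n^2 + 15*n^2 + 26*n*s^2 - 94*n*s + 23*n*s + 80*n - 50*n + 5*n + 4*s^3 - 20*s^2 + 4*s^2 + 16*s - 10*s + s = -50*n^3 + n^2*(20*s + 45) + n*(26*s^2 - 71*s + 35) + 4*s^3 - 16*s^2 + 7*s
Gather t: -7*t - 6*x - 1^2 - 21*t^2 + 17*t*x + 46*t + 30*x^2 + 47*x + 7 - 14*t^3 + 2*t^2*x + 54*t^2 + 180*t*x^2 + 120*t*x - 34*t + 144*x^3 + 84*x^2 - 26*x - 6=-14*t^3 + t^2*(2*x + 33) + t*(180*x^2 + 137*x + 5) + 144*x^3 + 114*x^2 + 15*x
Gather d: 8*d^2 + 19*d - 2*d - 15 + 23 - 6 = 8*d^2 + 17*d + 2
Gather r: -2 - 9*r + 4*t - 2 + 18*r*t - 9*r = r*(18*t - 18) + 4*t - 4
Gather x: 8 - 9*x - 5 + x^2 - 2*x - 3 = x^2 - 11*x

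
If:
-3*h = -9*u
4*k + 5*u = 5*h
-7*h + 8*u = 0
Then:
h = 0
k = 0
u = 0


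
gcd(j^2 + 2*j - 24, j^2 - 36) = j + 6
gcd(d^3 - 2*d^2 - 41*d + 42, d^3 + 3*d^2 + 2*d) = 1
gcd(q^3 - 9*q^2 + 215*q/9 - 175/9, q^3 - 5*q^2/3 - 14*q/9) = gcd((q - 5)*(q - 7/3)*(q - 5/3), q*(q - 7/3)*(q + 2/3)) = q - 7/3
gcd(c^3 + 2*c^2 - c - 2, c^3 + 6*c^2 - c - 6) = c^2 - 1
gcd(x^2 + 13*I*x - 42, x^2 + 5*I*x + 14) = x + 7*I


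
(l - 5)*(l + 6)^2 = l^3 + 7*l^2 - 24*l - 180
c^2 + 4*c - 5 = (c - 1)*(c + 5)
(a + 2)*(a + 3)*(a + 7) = a^3 + 12*a^2 + 41*a + 42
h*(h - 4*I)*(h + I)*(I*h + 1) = I*h^4 + 4*h^3 + I*h^2 + 4*h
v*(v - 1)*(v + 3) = v^3 + 2*v^2 - 3*v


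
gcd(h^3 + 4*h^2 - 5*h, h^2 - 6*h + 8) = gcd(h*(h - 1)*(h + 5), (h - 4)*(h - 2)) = 1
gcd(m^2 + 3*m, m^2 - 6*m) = m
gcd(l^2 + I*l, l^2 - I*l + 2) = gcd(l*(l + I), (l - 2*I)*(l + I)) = l + I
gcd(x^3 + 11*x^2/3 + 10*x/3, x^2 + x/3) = x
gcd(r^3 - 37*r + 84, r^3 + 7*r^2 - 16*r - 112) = r^2 + 3*r - 28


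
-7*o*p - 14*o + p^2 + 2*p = (-7*o + p)*(p + 2)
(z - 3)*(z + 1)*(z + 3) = z^3 + z^2 - 9*z - 9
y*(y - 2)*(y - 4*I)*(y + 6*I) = y^4 - 2*y^3 + 2*I*y^3 + 24*y^2 - 4*I*y^2 - 48*y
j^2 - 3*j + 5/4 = (j - 5/2)*(j - 1/2)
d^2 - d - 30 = (d - 6)*(d + 5)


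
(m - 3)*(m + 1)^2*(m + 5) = m^4 + 4*m^3 - 10*m^2 - 28*m - 15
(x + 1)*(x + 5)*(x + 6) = x^3 + 12*x^2 + 41*x + 30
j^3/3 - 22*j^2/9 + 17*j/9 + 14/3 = (j/3 + 1/3)*(j - 6)*(j - 7/3)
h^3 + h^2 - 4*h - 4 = (h - 2)*(h + 1)*(h + 2)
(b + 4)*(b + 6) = b^2 + 10*b + 24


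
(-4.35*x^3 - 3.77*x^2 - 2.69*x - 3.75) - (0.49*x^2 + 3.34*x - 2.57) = -4.35*x^3 - 4.26*x^2 - 6.03*x - 1.18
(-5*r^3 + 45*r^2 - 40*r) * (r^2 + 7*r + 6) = -5*r^5 + 10*r^4 + 245*r^3 - 10*r^2 - 240*r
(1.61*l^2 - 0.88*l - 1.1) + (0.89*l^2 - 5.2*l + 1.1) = 2.5*l^2 - 6.08*l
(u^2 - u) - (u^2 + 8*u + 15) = -9*u - 15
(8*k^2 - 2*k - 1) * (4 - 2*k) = -16*k^3 + 36*k^2 - 6*k - 4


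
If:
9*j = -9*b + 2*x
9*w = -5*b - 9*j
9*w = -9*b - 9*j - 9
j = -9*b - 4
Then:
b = -9/4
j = 65/4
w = -15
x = 63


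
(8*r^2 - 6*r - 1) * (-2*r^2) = -16*r^4 + 12*r^3 + 2*r^2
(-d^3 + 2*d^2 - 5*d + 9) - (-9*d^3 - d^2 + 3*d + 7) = 8*d^3 + 3*d^2 - 8*d + 2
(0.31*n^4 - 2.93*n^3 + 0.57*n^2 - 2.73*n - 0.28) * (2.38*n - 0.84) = 0.7378*n^5 - 7.2338*n^4 + 3.8178*n^3 - 6.9762*n^2 + 1.6268*n + 0.2352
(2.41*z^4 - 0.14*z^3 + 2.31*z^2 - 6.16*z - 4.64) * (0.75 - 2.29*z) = -5.5189*z^5 + 2.1281*z^4 - 5.3949*z^3 + 15.8389*z^2 + 6.0056*z - 3.48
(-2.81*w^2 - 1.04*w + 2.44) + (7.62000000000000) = -2.81*w^2 - 1.04*w + 10.06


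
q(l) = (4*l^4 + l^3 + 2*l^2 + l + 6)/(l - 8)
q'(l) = (16*l^3 + 3*l^2 + 4*l + 1)/(l - 8) - (4*l^4 + l^3 + 2*l^2 + l + 6)/(l - 8)^2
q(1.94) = -13.11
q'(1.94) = -24.75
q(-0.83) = -0.89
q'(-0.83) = 0.96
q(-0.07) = -0.74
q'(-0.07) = -0.18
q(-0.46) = -0.71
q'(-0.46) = 0.12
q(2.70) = -48.21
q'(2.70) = -74.87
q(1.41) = -4.55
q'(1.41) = -9.41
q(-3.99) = -82.08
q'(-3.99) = 75.18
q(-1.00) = -1.11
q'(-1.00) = 1.65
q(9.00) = 27150.00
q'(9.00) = -15206.00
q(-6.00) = -360.00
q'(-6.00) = 215.07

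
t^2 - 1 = (t - 1)*(t + 1)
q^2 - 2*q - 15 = (q - 5)*(q + 3)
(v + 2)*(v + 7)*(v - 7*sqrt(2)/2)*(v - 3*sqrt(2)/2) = v^4 - 5*sqrt(2)*v^3 + 9*v^3 - 45*sqrt(2)*v^2 + 49*v^2/2 - 70*sqrt(2)*v + 189*v/2 + 147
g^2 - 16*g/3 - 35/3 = (g - 7)*(g + 5/3)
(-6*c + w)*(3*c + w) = -18*c^2 - 3*c*w + w^2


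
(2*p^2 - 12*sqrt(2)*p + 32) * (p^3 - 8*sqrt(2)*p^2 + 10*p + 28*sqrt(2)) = 2*p^5 - 28*sqrt(2)*p^4 + 244*p^3 - 320*sqrt(2)*p^2 - 352*p + 896*sqrt(2)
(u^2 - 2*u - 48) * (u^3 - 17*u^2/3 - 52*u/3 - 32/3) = u^5 - 23*u^4/3 - 54*u^3 + 296*u^2 + 2560*u/3 + 512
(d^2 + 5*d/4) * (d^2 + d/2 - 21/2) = d^4 + 7*d^3/4 - 79*d^2/8 - 105*d/8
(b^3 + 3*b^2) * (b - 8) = b^4 - 5*b^3 - 24*b^2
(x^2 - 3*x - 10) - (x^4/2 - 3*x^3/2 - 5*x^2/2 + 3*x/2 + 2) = -x^4/2 + 3*x^3/2 + 7*x^2/2 - 9*x/2 - 12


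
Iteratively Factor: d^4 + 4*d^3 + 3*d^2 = (d)*(d^3 + 4*d^2 + 3*d) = d^2*(d^2 + 4*d + 3) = d^2*(d + 1)*(d + 3)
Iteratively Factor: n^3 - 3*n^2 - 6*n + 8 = (n - 1)*(n^2 - 2*n - 8) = (n - 1)*(n + 2)*(n - 4)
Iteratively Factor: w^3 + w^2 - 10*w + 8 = (w + 4)*(w^2 - 3*w + 2) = (w - 2)*(w + 4)*(w - 1)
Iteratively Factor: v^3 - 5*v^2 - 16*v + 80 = (v + 4)*(v^2 - 9*v + 20) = (v - 4)*(v + 4)*(v - 5)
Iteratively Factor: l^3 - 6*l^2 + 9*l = (l - 3)*(l^2 - 3*l) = l*(l - 3)*(l - 3)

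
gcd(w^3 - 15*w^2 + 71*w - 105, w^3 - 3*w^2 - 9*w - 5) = w - 5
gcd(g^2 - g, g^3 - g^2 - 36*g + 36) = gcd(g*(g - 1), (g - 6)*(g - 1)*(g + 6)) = g - 1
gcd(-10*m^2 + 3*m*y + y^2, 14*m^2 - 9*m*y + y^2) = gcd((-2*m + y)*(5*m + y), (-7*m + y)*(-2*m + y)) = -2*m + y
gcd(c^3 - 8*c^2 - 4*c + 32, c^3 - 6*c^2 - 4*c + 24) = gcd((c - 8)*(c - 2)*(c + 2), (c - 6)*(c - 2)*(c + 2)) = c^2 - 4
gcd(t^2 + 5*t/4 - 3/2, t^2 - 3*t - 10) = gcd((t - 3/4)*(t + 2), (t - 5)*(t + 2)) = t + 2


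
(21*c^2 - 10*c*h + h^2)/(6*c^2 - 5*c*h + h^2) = (7*c - h)/(2*c - h)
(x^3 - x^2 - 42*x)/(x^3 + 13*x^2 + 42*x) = (x - 7)/(x + 7)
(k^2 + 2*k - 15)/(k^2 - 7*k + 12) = (k + 5)/(k - 4)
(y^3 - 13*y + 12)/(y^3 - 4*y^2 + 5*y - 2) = (y^2 + y - 12)/(y^2 - 3*y + 2)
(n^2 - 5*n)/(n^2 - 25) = n/(n + 5)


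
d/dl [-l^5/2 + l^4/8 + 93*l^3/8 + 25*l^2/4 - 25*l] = -5*l^4/2 + l^3/2 + 279*l^2/8 + 25*l/2 - 25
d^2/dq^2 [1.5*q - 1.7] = 0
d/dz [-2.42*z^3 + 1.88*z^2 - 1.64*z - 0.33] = -7.26*z^2 + 3.76*z - 1.64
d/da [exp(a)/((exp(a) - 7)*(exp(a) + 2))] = (-exp(2*a) - 14)*exp(a)/(exp(4*a) - 10*exp(3*a) - 3*exp(2*a) + 140*exp(a) + 196)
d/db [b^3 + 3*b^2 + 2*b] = 3*b^2 + 6*b + 2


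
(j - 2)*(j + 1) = j^2 - j - 2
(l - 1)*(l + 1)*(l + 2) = l^3 + 2*l^2 - l - 2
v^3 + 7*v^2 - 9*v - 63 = (v - 3)*(v + 3)*(v + 7)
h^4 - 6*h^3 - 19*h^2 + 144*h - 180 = (h - 6)*(h - 3)*(h - 2)*(h + 5)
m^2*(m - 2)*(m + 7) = m^4 + 5*m^3 - 14*m^2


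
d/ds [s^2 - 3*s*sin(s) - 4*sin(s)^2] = -3*s*cos(s) + 2*s - 3*sin(s) - 4*sin(2*s)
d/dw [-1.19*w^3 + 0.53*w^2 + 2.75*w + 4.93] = -3.57*w^2 + 1.06*w + 2.75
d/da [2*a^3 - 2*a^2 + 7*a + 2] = 6*a^2 - 4*a + 7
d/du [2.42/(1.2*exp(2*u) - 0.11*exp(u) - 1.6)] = (0.2662 - 5.808*exp(u))*exp(u)/(-1.2*exp(2*u) + 0.11*exp(u) + 1.6)^2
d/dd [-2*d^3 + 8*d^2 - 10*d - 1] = -6*d^2 + 16*d - 10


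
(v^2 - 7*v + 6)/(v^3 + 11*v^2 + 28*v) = (v^2 - 7*v + 6)/(v*(v^2 + 11*v + 28))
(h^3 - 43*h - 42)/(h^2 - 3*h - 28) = (h^2 + 7*h + 6)/(h + 4)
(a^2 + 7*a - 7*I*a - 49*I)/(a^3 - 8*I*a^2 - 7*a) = (a + 7)/(a*(a - I))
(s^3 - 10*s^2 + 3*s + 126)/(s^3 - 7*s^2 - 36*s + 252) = (s + 3)/(s + 6)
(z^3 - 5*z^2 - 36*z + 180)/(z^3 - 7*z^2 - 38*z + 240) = (z - 6)/(z - 8)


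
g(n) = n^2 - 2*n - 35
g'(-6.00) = -14.00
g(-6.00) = 13.00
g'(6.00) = 10.00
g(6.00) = -11.00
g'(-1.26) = -4.52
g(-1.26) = -30.89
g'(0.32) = -1.36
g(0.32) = -35.54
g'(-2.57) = -7.14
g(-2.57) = -23.26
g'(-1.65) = -5.30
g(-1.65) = -28.98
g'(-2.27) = -6.54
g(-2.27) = -25.31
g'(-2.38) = -6.76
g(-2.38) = -24.58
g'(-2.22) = -6.44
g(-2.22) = -25.63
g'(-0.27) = -2.54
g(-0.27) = -34.39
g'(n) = 2*n - 2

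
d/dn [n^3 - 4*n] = 3*n^2 - 4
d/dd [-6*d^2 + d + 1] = 1 - 12*d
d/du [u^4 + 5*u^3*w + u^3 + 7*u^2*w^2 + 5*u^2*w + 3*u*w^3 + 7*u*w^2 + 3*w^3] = 4*u^3 + 15*u^2*w + 3*u^2 + 14*u*w^2 + 10*u*w + 3*w^3 + 7*w^2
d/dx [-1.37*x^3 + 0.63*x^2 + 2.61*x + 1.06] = -4.11*x^2 + 1.26*x + 2.61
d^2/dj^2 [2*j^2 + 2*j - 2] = 4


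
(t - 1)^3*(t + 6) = t^4 + 3*t^3 - 15*t^2 + 17*t - 6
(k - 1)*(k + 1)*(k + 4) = k^3 + 4*k^2 - k - 4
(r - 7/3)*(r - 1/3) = r^2 - 8*r/3 + 7/9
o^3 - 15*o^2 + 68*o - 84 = (o - 7)*(o - 6)*(o - 2)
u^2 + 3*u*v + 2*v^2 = (u + v)*(u + 2*v)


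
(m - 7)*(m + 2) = m^2 - 5*m - 14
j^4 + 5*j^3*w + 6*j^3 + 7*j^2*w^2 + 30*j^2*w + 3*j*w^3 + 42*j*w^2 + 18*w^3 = (j + 6)*(j + w)^2*(j + 3*w)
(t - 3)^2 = t^2 - 6*t + 9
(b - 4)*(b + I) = b^2 - 4*b + I*b - 4*I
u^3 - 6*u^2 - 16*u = u*(u - 8)*(u + 2)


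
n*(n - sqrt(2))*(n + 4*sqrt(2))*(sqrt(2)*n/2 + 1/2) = sqrt(2)*n^4/2 + 7*n^3/2 - 5*sqrt(2)*n^2/2 - 4*n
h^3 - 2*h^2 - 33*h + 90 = (h - 5)*(h - 3)*(h + 6)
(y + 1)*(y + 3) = y^2 + 4*y + 3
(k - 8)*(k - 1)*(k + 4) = k^3 - 5*k^2 - 28*k + 32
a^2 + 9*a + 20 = (a + 4)*(a + 5)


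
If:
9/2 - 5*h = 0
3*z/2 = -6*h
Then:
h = 9/10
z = -18/5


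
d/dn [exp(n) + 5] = exp(n)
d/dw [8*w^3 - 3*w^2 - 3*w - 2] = 24*w^2 - 6*w - 3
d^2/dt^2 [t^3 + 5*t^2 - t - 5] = 6*t + 10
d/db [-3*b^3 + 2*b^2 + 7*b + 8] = -9*b^2 + 4*b + 7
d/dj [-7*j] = -7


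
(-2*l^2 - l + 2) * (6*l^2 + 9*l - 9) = -12*l^4 - 24*l^3 + 21*l^2 + 27*l - 18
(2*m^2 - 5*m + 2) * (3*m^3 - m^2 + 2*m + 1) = 6*m^5 - 17*m^4 + 15*m^3 - 10*m^2 - m + 2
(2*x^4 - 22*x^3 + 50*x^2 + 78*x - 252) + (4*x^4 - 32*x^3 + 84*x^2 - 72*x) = 6*x^4 - 54*x^3 + 134*x^2 + 6*x - 252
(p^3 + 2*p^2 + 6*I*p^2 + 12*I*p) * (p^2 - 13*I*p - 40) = p^5 + 2*p^4 - 7*I*p^4 + 38*p^3 - 14*I*p^3 + 76*p^2 - 240*I*p^2 - 480*I*p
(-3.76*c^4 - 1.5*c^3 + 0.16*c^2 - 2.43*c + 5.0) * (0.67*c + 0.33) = -2.5192*c^5 - 2.2458*c^4 - 0.3878*c^3 - 1.5753*c^2 + 2.5481*c + 1.65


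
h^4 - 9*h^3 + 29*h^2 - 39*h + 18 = (h - 3)^2*(h - 2)*(h - 1)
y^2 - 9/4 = (y - 3/2)*(y + 3/2)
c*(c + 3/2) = c^2 + 3*c/2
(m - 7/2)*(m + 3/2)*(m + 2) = m^3 - 37*m/4 - 21/2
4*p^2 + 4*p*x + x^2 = (2*p + x)^2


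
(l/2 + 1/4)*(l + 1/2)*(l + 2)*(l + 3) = l^4/2 + 3*l^3 + 45*l^2/8 + 29*l/8 + 3/4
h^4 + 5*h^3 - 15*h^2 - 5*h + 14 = (h - 2)*(h - 1)*(h + 1)*(h + 7)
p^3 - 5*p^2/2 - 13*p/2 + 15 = (p - 3)*(p - 2)*(p + 5/2)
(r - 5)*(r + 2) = r^2 - 3*r - 10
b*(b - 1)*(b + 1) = b^3 - b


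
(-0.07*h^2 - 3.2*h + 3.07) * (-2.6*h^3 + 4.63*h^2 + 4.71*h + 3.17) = 0.182*h^5 + 7.9959*h^4 - 23.1277*h^3 - 1.0798*h^2 + 4.3157*h + 9.7319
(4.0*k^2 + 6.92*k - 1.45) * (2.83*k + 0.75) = 11.32*k^3 + 22.5836*k^2 + 1.0865*k - 1.0875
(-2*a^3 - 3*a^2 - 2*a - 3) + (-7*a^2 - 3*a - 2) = -2*a^3 - 10*a^2 - 5*a - 5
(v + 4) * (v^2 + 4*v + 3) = v^3 + 8*v^2 + 19*v + 12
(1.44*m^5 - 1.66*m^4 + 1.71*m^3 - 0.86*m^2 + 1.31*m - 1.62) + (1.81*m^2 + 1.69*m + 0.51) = 1.44*m^5 - 1.66*m^4 + 1.71*m^3 + 0.95*m^2 + 3.0*m - 1.11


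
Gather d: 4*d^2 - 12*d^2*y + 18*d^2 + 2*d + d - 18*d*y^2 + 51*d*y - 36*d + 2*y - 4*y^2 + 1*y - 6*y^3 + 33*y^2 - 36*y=d^2*(22 - 12*y) + d*(-18*y^2 + 51*y - 33) - 6*y^3 + 29*y^2 - 33*y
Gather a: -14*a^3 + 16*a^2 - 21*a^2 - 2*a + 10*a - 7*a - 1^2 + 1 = -14*a^3 - 5*a^2 + a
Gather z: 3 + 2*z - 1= 2*z + 2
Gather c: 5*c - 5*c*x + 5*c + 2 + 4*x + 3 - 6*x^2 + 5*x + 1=c*(10 - 5*x) - 6*x^2 + 9*x + 6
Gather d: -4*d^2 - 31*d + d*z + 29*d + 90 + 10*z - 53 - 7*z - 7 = -4*d^2 + d*(z - 2) + 3*z + 30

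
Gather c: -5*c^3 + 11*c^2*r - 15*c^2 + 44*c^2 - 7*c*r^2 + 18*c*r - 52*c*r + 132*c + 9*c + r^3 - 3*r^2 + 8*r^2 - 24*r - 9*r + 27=-5*c^3 + c^2*(11*r + 29) + c*(-7*r^2 - 34*r + 141) + r^3 + 5*r^2 - 33*r + 27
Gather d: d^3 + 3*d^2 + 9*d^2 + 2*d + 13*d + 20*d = d^3 + 12*d^2 + 35*d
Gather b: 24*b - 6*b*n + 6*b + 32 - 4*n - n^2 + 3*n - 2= b*(30 - 6*n) - n^2 - n + 30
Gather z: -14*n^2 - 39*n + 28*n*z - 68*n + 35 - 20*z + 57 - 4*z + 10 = -14*n^2 - 107*n + z*(28*n - 24) + 102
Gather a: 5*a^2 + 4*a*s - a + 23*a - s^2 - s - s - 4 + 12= 5*a^2 + a*(4*s + 22) - s^2 - 2*s + 8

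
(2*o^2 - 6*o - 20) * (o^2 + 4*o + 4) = 2*o^4 + 2*o^3 - 36*o^2 - 104*o - 80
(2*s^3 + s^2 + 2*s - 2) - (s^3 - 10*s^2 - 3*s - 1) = s^3 + 11*s^2 + 5*s - 1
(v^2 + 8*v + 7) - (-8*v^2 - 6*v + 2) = 9*v^2 + 14*v + 5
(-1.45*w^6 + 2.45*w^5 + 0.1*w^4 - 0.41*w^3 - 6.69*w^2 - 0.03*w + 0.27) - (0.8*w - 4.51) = -1.45*w^6 + 2.45*w^5 + 0.1*w^4 - 0.41*w^3 - 6.69*w^2 - 0.83*w + 4.78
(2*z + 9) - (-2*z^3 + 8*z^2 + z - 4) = 2*z^3 - 8*z^2 + z + 13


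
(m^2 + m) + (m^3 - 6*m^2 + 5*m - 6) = m^3 - 5*m^2 + 6*m - 6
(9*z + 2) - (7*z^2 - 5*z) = -7*z^2 + 14*z + 2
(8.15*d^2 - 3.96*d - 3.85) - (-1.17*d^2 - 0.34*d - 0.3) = 9.32*d^2 - 3.62*d - 3.55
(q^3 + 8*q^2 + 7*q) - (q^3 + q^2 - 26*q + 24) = 7*q^2 + 33*q - 24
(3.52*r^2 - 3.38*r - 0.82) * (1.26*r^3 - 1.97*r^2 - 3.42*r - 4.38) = 4.4352*r^5 - 11.1932*r^4 - 6.413*r^3 - 2.2426*r^2 + 17.6088*r + 3.5916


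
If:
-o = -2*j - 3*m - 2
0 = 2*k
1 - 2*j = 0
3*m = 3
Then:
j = 1/2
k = 0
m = 1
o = 6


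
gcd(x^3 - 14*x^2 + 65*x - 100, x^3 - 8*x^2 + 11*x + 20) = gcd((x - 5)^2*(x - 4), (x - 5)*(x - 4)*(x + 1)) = x^2 - 9*x + 20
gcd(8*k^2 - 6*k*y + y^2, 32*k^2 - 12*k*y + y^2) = -4*k + y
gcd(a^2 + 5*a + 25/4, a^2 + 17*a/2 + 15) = a + 5/2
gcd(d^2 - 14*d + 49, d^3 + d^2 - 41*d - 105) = d - 7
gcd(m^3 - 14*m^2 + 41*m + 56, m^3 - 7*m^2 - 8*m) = m^2 - 7*m - 8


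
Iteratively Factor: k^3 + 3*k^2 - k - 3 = (k + 1)*(k^2 + 2*k - 3) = (k + 1)*(k + 3)*(k - 1)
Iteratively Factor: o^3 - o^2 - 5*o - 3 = (o + 1)*(o^2 - 2*o - 3) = (o - 3)*(o + 1)*(o + 1)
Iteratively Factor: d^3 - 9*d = (d)*(d^2 - 9) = d*(d - 3)*(d + 3)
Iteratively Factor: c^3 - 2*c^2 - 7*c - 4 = (c - 4)*(c^2 + 2*c + 1) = (c - 4)*(c + 1)*(c + 1)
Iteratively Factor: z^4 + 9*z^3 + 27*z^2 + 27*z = (z)*(z^3 + 9*z^2 + 27*z + 27) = z*(z + 3)*(z^2 + 6*z + 9) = z*(z + 3)^2*(z + 3)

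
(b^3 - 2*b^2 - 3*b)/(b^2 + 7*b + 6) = b*(b - 3)/(b + 6)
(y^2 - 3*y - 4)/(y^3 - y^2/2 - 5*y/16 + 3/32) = 32*(y^2 - 3*y - 4)/(32*y^3 - 16*y^2 - 10*y + 3)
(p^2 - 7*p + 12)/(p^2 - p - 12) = (p - 3)/(p + 3)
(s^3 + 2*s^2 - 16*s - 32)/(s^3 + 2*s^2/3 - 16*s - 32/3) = 3*(s + 2)/(3*s + 2)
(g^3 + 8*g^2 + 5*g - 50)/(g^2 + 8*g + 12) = (g^3 + 8*g^2 + 5*g - 50)/(g^2 + 8*g + 12)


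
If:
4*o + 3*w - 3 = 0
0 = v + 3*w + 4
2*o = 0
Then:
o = 0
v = -7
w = 1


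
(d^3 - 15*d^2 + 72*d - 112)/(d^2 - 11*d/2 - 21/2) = 2*(d^2 - 8*d + 16)/(2*d + 3)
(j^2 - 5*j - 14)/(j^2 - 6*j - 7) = (j + 2)/(j + 1)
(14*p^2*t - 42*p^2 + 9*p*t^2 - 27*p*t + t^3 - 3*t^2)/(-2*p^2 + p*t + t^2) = (-7*p*t + 21*p - t^2 + 3*t)/(p - t)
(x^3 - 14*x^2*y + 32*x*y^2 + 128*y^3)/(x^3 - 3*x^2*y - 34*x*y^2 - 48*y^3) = (x - 8*y)/(x + 3*y)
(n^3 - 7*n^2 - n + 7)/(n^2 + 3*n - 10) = (n^3 - 7*n^2 - n + 7)/(n^2 + 3*n - 10)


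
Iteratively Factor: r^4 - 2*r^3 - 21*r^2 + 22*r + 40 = (r + 1)*(r^3 - 3*r^2 - 18*r + 40) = (r - 2)*(r + 1)*(r^2 - r - 20) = (r - 2)*(r + 1)*(r + 4)*(r - 5)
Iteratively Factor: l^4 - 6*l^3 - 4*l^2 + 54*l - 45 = (l + 3)*(l^3 - 9*l^2 + 23*l - 15) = (l - 1)*(l + 3)*(l^2 - 8*l + 15) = (l - 3)*(l - 1)*(l + 3)*(l - 5)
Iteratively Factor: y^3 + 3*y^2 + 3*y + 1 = (y + 1)*(y^2 + 2*y + 1) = (y + 1)^2*(y + 1)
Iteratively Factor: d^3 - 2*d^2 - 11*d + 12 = (d - 1)*(d^2 - d - 12) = (d - 1)*(d + 3)*(d - 4)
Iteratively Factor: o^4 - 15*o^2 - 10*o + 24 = (o - 4)*(o^3 + 4*o^2 + o - 6) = (o - 4)*(o + 2)*(o^2 + 2*o - 3) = (o - 4)*(o + 2)*(o + 3)*(o - 1)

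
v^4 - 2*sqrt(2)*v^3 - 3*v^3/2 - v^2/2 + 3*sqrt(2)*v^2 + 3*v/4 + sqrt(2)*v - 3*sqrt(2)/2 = (v - 3/2)*(v - 2*sqrt(2))*(v - sqrt(2)/2)*(v + sqrt(2)/2)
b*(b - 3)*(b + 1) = b^3 - 2*b^2 - 3*b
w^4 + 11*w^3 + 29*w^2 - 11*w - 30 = (w - 1)*(w + 1)*(w + 5)*(w + 6)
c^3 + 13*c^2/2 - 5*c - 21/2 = (c - 3/2)*(c + 1)*(c + 7)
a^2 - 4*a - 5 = (a - 5)*(a + 1)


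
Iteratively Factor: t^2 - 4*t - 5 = (t + 1)*(t - 5)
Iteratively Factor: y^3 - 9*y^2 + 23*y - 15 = (y - 5)*(y^2 - 4*y + 3) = (y - 5)*(y - 1)*(y - 3)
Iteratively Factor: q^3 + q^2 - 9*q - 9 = (q + 3)*(q^2 - 2*q - 3) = (q + 1)*(q + 3)*(q - 3)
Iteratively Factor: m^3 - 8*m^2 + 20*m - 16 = (m - 2)*(m^2 - 6*m + 8) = (m - 2)^2*(m - 4)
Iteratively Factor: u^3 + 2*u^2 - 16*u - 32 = (u - 4)*(u^2 + 6*u + 8) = (u - 4)*(u + 2)*(u + 4)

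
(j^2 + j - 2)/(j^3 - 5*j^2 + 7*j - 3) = (j + 2)/(j^2 - 4*j + 3)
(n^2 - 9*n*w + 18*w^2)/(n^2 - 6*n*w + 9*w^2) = (-n + 6*w)/(-n + 3*w)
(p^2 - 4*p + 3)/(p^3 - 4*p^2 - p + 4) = (p - 3)/(p^2 - 3*p - 4)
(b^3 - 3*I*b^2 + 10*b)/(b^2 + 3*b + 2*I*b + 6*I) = b*(b - 5*I)/(b + 3)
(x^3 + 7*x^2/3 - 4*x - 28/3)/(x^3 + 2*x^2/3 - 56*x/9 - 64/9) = 3*(3*x^2 + x - 14)/(9*x^2 - 12*x - 32)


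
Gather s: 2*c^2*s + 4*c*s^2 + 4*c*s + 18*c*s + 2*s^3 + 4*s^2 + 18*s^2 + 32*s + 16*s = 2*s^3 + s^2*(4*c + 22) + s*(2*c^2 + 22*c + 48)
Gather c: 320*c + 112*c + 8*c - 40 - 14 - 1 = 440*c - 55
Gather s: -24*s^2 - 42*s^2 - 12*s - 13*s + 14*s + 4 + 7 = -66*s^2 - 11*s + 11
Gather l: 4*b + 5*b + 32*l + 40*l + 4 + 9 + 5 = 9*b + 72*l + 18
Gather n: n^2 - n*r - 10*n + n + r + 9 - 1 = n^2 + n*(-r - 9) + r + 8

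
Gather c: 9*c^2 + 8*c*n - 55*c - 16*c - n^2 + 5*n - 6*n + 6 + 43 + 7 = 9*c^2 + c*(8*n - 71) - n^2 - n + 56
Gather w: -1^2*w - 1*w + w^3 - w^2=w^3 - w^2 - 2*w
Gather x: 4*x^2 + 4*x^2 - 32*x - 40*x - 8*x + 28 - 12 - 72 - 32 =8*x^2 - 80*x - 88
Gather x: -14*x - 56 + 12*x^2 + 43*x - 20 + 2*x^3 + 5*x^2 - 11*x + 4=2*x^3 + 17*x^2 + 18*x - 72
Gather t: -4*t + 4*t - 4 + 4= 0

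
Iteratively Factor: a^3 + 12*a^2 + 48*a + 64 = (a + 4)*(a^2 + 8*a + 16) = (a + 4)^2*(a + 4)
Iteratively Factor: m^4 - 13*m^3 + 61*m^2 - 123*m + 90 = (m - 5)*(m^3 - 8*m^2 + 21*m - 18) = (m - 5)*(m - 3)*(m^2 - 5*m + 6) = (m - 5)*(m - 3)^2*(m - 2)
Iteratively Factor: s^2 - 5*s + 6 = (s - 3)*(s - 2)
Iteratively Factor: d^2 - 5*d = (d - 5)*(d)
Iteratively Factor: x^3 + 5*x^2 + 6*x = (x + 3)*(x^2 + 2*x) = (x + 2)*(x + 3)*(x)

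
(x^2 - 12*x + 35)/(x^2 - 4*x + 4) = (x^2 - 12*x + 35)/(x^2 - 4*x + 4)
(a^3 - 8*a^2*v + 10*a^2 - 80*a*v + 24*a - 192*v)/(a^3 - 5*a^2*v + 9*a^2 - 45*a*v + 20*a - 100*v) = (-a^2 + 8*a*v - 6*a + 48*v)/(-a^2 + 5*a*v - 5*a + 25*v)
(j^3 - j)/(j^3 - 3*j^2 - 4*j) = (j - 1)/(j - 4)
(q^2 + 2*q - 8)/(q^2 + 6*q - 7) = (q^2 + 2*q - 8)/(q^2 + 6*q - 7)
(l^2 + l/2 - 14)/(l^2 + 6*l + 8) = (l - 7/2)/(l + 2)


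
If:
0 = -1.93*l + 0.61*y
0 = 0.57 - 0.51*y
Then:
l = 0.35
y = 1.12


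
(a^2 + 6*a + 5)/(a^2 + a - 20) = (a + 1)/(a - 4)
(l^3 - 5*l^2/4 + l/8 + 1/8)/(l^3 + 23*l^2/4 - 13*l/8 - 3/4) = (l - 1)/(l + 6)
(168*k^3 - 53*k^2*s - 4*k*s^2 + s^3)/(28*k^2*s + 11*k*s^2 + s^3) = (24*k^2 - 11*k*s + s^2)/(s*(4*k + s))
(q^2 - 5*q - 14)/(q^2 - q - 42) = (q + 2)/(q + 6)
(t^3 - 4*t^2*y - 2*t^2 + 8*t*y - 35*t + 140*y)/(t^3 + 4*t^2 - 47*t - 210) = (t - 4*y)/(t + 6)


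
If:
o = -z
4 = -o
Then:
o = -4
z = 4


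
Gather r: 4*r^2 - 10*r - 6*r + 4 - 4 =4*r^2 - 16*r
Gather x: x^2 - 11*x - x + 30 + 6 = x^2 - 12*x + 36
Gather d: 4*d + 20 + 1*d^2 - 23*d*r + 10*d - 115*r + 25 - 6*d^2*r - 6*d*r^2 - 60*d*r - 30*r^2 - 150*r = d^2*(1 - 6*r) + d*(-6*r^2 - 83*r + 14) - 30*r^2 - 265*r + 45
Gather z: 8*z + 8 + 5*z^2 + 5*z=5*z^2 + 13*z + 8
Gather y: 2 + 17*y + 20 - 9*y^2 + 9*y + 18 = -9*y^2 + 26*y + 40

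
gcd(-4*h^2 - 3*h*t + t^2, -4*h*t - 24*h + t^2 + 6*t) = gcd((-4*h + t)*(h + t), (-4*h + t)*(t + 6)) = -4*h + t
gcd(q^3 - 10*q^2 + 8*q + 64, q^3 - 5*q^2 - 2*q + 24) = q^2 - 2*q - 8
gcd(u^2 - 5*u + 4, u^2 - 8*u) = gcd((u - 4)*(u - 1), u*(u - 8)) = 1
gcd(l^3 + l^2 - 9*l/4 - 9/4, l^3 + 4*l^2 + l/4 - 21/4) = l + 3/2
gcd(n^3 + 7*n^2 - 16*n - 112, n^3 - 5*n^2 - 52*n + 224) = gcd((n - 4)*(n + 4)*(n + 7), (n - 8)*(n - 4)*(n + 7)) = n^2 + 3*n - 28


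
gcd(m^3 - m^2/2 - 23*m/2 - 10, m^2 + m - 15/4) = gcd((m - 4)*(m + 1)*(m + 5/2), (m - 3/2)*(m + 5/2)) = m + 5/2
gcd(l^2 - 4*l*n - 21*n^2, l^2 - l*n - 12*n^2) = l + 3*n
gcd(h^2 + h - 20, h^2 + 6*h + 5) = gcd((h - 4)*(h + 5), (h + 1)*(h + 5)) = h + 5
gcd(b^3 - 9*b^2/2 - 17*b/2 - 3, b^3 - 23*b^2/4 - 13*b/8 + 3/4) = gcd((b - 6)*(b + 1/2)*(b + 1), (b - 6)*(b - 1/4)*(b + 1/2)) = b^2 - 11*b/2 - 3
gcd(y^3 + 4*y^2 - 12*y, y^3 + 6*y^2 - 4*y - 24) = y^2 + 4*y - 12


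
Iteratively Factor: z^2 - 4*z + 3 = (z - 3)*(z - 1)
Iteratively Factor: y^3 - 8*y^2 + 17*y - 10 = (y - 2)*(y^2 - 6*y + 5) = (y - 5)*(y - 2)*(y - 1)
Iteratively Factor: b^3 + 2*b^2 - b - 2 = (b + 2)*(b^2 - 1) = (b + 1)*(b + 2)*(b - 1)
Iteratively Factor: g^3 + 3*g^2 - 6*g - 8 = (g + 1)*(g^2 + 2*g - 8) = (g - 2)*(g + 1)*(g + 4)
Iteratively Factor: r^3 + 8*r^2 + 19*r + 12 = (r + 1)*(r^2 + 7*r + 12) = (r + 1)*(r + 3)*(r + 4)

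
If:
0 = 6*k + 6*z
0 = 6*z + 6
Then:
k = 1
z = -1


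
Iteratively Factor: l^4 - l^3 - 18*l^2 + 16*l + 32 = (l - 2)*(l^3 + l^2 - 16*l - 16) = (l - 2)*(l + 1)*(l^2 - 16) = (l - 4)*(l - 2)*(l + 1)*(l + 4)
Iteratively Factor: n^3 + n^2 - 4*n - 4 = (n - 2)*(n^2 + 3*n + 2) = (n - 2)*(n + 1)*(n + 2)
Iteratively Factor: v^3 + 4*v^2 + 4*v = (v)*(v^2 + 4*v + 4) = v*(v + 2)*(v + 2)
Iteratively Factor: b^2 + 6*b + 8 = (b + 4)*(b + 2)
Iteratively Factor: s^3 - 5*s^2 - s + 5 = (s - 1)*(s^2 - 4*s - 5) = (s - 5)*(s - 1)*(s + 1)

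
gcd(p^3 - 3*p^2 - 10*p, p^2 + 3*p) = p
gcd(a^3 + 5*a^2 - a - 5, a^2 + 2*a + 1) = a + 1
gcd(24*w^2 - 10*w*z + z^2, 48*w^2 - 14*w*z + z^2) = -6*w + z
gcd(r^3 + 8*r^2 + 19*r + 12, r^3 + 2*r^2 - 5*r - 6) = r^2 + 4*r + 3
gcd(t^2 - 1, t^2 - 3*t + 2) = t - 1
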